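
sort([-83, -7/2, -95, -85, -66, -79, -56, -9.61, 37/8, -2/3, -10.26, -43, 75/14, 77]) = [-95, -85, -83, -79, -66, -56, -43, -10.26, -9.61, -7/2, -2/3, 37/8, 75/14, 77]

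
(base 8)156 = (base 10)110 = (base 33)3b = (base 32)3e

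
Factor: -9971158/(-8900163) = 2^1 * 3^(-2) * 17^(-1) * 881^1 * 5659^1 * 58171^(-1)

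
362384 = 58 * 6248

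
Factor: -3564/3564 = -1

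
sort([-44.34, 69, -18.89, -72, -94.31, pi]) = [-94.31, -72, -44.34, -18.89, pi, 69]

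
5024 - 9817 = -4793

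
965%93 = 35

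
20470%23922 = 20470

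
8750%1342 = 698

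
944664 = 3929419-2984755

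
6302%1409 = 666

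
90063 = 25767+64296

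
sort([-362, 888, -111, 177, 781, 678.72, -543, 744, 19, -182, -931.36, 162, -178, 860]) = [-931.36, -543, -362, -182, -178, -111, 19, 162, 177, 678.72, 744, 781, 860, 888]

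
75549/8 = 9443 + 5/8 ≈ 9443.63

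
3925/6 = 654+1/6 ≈ 654.17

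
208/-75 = -2 - 58/75 ≈ -2.77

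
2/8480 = 1/4240 ≈ 0.000236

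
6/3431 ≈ 0.00175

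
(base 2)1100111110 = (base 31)qo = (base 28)11i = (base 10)830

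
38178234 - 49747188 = -11568954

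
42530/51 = 833 + 47/51 ≈ 833.92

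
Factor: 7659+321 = 2^2*3^1*5^1*7^1*19^1 = 7980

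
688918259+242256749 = 931175008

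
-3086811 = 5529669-8616480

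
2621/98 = 26 + 73/98 ≈ 26.74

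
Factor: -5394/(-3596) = 2^(-1)*3^1 = 3/2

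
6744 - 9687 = -2943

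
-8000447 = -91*87917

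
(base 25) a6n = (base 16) 1917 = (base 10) 6423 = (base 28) 85b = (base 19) hf1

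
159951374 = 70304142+89647232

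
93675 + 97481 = 191156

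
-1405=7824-9229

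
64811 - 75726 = -10915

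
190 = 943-753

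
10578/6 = 1763 = 1763.00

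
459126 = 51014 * 9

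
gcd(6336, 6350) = 2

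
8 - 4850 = -4842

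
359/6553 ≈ 0.0548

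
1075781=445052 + 630729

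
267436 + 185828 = 453264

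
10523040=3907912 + 6615128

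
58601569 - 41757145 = 16844424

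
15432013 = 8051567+7380446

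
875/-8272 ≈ -0.106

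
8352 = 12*696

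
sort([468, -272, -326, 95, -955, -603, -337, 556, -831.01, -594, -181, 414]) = [-955, -831.01, -603, -594, -337, -326, -272, -181, 95, 414, 468, 556]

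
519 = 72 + 447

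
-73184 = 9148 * (-8)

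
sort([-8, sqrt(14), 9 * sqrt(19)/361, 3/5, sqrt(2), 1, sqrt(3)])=[-8, 9 * sqrt(19)/361, 3/5, 1, sqrt(2), sqrt(3), sqrt(14)]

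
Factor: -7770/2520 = -1*2^(-2)*3^(-1)*37^1 = -37/12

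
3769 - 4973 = -1204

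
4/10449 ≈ 0.000383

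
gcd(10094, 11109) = 7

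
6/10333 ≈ 0.000581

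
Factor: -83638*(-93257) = 2^1*19^1*31^1*71^1*93257^1 = 7799828966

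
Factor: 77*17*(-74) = -1*2^1*7^1*11^1*17^1*37^1 = -96866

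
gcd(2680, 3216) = 536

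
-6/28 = -3/14 ≈ -0.214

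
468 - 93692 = -93224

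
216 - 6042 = -5826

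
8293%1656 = 13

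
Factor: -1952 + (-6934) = -1 * 2^1 * 3^1 * 1481^1 = -8886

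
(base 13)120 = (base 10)195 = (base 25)7k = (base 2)11000011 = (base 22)8j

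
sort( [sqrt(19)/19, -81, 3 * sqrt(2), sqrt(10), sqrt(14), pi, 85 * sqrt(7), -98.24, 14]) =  [-98.24, -81, sqrt(19)/19, pi, sqrt(10), sqrt(14), 3 * sqrt(2), 14, 85 * sqrt(7)]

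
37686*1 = 37686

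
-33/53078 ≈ -0.000622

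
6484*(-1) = -6484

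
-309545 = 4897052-5206597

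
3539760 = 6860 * 516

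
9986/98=101 + 44/49 ≈ 101.90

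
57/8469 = 19/2823≈0.00673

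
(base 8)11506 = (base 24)8de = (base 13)2327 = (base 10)4934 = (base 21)b3k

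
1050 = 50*21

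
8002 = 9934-1932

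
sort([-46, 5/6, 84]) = [-46, 5/6, 84]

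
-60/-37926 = 10/6321 ≈ 0.00158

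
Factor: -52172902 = -1*2^1*449^1*58099^1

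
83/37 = 2 + 9/37 ≈ 2.24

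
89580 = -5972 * (-15)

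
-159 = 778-937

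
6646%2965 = 716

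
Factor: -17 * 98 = -1 * 2^1 * 7^2 * 17^1 = -1666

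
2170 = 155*14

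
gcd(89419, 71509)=1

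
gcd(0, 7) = 7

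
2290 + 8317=10607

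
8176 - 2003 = 6173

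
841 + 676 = 1517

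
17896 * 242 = 4330832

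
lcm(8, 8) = 8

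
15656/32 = 489 + 1/4 = 489.25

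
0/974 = 0 = 0.00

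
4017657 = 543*7399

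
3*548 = 1644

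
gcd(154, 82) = 2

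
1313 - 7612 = -6299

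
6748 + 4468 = 11216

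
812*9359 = 7599508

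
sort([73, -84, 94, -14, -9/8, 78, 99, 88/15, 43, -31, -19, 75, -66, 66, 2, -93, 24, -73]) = [-93, -84, -73, -66, -31, -19, -14, -9/8, 2, 88/15, 24, 43, 66, 73, 75, 78, 94, 99]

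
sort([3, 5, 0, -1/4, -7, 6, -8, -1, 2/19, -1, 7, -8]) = [-8, -8, -7, -1, -1, -1/4, 0, 2/19, 3, 5, 6, 7]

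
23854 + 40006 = 63860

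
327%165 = 162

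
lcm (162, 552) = 14904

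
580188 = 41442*14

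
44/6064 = 11/1516≈0.00726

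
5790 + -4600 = 1190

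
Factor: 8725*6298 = 2^1*5^2*47^1*67^1*349^1 = 54950050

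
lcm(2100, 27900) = 195300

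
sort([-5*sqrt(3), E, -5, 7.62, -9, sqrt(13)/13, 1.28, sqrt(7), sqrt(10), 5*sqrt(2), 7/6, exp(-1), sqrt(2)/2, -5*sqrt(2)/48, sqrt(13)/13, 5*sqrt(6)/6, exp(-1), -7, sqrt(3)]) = [-9, -5*sqrt(3), -7, -5, -5*sqrt(2)/48, sqrt(13)/13, sqrt(13)/13, exp(-1), exp(-1), sqrt(2)/2, 7/6, 1.28, sqrt(3), 5*sqrt(6)/6, sqrt(7), E, sqrt(10), 5*sqrt(2), 7.62]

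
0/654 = 0 = 0.00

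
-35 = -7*5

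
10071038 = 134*75157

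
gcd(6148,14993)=29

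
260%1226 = 260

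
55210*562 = 31028020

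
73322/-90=-36661/45 ≈ -814.69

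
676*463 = 312988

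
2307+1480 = 3787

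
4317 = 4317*1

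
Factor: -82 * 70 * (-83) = 2^2 * 5^1 * 7^1 * 41^1 * 83^1 = 476420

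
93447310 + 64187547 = 157634857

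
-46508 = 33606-80114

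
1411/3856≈0.366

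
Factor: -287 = -1*7^1*41^1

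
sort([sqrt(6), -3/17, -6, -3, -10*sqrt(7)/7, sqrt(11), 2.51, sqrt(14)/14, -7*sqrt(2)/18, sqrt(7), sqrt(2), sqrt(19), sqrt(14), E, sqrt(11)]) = [-6, -10*sqrt(7)/7, -3, -7*sqrt(2)/18, -3/17, sqrt(14)/14, sqrt(2), sqrt(6), 2.51, sqrt(7), E, sqrt(11), sqrt(11), sqrt(14), sqrt(19)]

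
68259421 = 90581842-22322421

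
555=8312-7757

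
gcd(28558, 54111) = 1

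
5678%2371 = 936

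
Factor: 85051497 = 3^1*73^1*388363^1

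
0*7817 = 0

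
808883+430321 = 1239204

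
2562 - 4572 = -2010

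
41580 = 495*84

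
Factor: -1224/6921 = -1*2^3*17^1*769^(-1) = -136/769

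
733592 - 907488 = -173896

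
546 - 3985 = -3439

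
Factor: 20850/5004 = 2^ (-1) * 3^ (-1) * 5^2 = 25/6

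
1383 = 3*461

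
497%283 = 214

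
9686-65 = 9621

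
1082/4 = 270 + 1/2 = 270.50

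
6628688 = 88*75326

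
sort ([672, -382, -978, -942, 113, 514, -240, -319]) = [-978, -942, -382, -319, -240, 113, 514, 672]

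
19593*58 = 1136394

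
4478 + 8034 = 12512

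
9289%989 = 388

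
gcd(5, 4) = 1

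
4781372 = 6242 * 766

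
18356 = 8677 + 9679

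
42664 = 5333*8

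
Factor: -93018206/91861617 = -1 * 2^1 * 3^(-1) * 73^1 * 89^(-1) * 223^1 * 269^(-1) * 1279^(-1) * 2857^1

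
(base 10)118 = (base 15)7d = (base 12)9a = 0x76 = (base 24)4m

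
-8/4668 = -2/1167 ≈ -0.00171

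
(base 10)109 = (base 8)155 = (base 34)37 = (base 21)54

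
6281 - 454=5827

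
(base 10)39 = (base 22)1h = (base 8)47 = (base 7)54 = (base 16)27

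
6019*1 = 6019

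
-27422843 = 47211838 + -74634681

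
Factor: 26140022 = 2^1*389^1*33599^1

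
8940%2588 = 1176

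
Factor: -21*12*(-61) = 2^2*3^2*7^1*61^1 = 15372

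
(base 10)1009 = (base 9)1341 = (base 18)321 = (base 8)1761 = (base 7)2641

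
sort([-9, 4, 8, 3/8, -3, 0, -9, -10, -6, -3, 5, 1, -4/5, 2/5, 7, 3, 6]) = [-10, -9, -9, -6, -3, -3, -4/5, 0, 3/8, 2/5, 1, 3, 4, 5, 6, 7, 8]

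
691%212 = 55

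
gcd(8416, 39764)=4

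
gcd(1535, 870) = 5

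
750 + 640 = 1390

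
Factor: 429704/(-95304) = -1*3^(-1)*19^(-1)*257^1 = -257/57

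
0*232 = 0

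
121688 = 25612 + 96076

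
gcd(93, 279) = 93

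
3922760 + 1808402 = 5731162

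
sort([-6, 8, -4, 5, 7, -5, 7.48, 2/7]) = [-6, -5, -4, 2/7, 5, 7, 7.48, 8]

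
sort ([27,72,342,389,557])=[27,72,342,389,557]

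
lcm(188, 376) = 376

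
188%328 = 188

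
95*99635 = 9465325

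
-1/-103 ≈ 0.00971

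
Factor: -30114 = -1 * 2^1 * 3^2 * 7^1 * 239^1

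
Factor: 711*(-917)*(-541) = 3^2*7^1*79^1*131^1*541^1 = 352724967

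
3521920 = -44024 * (-80)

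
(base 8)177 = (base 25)52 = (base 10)127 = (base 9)151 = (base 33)3s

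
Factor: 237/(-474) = -1*2^(-1) = -1/2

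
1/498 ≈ 0.00201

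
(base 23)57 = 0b1111010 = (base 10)122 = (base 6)322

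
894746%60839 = 43000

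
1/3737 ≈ 0.000268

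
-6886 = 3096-9982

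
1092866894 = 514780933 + 578085961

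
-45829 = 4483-50312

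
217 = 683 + -466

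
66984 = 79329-12345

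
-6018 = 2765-8783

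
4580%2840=1740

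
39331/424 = 92+323/424 ≈ 92.76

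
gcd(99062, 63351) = 1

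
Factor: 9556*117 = 2^2*3^2*13^1*2389^1 = 1118052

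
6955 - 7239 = -284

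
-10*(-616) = 6160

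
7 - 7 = 0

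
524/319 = 1+205/319 ≈ 1.64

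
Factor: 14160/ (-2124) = -1 * 2^2 * 3^ (-1) * 5^1 = -20/3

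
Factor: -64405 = -1 * 5^1 * 11^1 * 1171^1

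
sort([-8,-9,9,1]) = [-9,-8,1,9]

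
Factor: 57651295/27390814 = 2^ (-1)*5^1*11^ (-1)*13^1*199^1*4457^1*1245037^ (-1)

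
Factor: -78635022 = -1*2^1*3^1*23^1*569819^1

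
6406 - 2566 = 3840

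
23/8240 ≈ 0.00279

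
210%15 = 0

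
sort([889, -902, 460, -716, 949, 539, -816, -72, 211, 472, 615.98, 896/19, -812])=[-902, -816, -812, -716, -72, 896/19, 211, 460, 472, 539, 615.98, 889, 949]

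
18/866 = 9/433 ≈ 0.0208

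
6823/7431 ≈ 0.918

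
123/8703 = 41/2901 ≈ 0.0141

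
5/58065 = 1/11613 ≈ 0.0000861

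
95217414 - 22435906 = 72781508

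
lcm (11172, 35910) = 502740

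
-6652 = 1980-8632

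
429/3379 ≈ 0.127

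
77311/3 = 25770 + 1/3 ≈ 25770.33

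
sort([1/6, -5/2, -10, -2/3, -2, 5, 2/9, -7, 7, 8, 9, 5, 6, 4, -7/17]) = [-10, -7, -5/2, -2, -2/3, -7/17, 1/6, 2/9, 4, 5, 5, 6, 7, 8, 9]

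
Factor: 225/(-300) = -1 * 2^(-2) * 3^1 = -3/4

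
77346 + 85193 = 162539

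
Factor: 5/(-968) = -1 * 2^(-3) * 5^1 * 11^(-2)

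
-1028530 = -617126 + -411404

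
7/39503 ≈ 0.000177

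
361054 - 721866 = -360812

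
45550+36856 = 82406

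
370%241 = 129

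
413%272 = 141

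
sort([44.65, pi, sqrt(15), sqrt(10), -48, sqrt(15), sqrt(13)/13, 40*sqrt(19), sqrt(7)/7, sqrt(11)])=[-48, sqrt(13)/13, sqrt(7)/7, pi, sqrt(10), sqrt(11), sqrt(15), sqrt(15), 44.65, 40*sqrt(19)]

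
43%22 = 21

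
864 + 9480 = 10344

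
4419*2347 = 10371393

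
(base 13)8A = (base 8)162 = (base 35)39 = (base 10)114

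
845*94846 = 80144870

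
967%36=31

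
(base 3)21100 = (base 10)198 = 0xc6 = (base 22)90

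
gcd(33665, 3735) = 5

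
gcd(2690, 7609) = 1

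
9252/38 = 243 + 9/19 ≈ 243.47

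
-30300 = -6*5050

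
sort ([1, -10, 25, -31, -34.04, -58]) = [-58, -34.04, -31, -10, 1, 25]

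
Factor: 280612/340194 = 2^1*3^(-1)*59^(-1)*73^1 = 146/177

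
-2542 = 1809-4351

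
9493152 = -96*(-98887)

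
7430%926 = 22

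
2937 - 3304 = -367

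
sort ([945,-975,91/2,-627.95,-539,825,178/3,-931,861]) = [-975,-931,-627.95,-539,91/2,178/3,825,861,945]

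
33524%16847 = 16677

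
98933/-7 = -14133-2/7 ≈ -14133.29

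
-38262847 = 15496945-53759792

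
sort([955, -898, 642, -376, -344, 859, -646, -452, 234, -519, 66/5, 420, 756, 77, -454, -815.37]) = [-898, -815.37, -646, -519, -454, -452, -376, -344, 66/5, 77, 234, 420, 642, 756, 859, 955]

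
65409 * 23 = 1504407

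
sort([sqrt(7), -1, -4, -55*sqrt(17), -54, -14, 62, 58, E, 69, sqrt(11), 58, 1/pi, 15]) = [-55*sqrt(17), -54, -14, -4, -1, 1/pi, sqrt(7), E, sqrt(11), 15, 58, 58, 62, 69]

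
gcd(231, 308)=77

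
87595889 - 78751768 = 8844121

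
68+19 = 87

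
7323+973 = 8296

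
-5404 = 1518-6922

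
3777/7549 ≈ 0.500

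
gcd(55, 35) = 5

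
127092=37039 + 90053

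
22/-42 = -11/21 ≈ -0.524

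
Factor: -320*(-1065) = 2^6*3^1*5^2*71^1 = 340800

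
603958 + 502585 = 1106543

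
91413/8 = 11426 + 5/8 ≈ 11426.63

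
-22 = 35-57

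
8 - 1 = 7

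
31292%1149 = 269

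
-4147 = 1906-6053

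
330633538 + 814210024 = 1144843562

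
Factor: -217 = -1*7^1*31^1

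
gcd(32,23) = 1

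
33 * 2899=95667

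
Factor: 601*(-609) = -1*3^1*7^1*29^1*601^1 = -366009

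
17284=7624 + 9660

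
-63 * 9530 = -600390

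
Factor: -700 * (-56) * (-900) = -1 * 2^7 * 3^2 * 5^4 * 7^2 = -35280000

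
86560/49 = 1766 + 26/49 ≈ 1766.53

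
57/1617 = 19/539 ≈ 0.0353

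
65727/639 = 102 + 61/71≈102.86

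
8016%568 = 64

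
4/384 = 1/96 ≈ 0.0104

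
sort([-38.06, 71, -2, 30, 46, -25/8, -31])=[-38.06, -31, -25/8, -2, 30, 46, 71]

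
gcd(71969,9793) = 1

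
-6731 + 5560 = -1171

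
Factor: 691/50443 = 73^(-1) = 1/73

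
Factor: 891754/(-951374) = -1*29^(-1)*47^(-1)*349^(-1)*445877^1 = -445877/475687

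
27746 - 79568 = -51822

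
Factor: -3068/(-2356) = 13^1*19^(-1)*31^(-1)*59^1 = 767/589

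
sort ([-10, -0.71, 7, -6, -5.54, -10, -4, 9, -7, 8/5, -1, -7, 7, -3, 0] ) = [-10, -10, -7, -7, -6, -5.54, -4, -3, -1, -0.71, 0, 8/5, 7, 7, 9] 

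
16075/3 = 5358+1/3 ≈ 5358.33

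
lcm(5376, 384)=5376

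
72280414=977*73982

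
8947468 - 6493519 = 2453949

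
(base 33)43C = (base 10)4467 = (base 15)14CC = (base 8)10563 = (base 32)4BJ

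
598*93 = 55614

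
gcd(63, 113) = 1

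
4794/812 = 2397/406 ≈ 5.90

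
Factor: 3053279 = 3053279^1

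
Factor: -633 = -1*3^1*211^1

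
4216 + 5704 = 9920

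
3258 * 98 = 319284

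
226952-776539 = -549587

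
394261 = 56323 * 7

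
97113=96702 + 411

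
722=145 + 577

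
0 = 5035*0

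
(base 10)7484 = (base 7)30551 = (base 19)11dh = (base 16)1d3c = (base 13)3539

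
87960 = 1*87960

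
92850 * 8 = 742800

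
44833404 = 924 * 48521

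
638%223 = 192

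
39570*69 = 2730330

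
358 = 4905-4547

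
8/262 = 4/131 ≈ 0.0305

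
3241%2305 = 936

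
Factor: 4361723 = 4361723^1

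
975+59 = 1034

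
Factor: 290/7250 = 5^(-2) = 1/25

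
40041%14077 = 11887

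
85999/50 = 1719 + 49/50 = 1719.98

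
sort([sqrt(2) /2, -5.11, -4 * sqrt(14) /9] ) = [-5.11, -4 * sqrt(14) /9, sqrt(2) /2] 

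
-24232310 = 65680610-89912920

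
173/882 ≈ 0.196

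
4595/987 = 4 + 647/987 ≈ 4.66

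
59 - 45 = 14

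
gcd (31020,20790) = 330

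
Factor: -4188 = -1 * 2^2 * 3^1 * 349^1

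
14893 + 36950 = 51843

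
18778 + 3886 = 22664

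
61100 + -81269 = -20169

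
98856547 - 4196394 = 94660153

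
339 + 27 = 366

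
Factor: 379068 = 2^2 * 3^1 * 31^1 * 1019^1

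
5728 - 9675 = -3947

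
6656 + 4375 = 11031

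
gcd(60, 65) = 5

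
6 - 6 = 0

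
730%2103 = 730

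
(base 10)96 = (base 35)2q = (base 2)1100000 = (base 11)88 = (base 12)80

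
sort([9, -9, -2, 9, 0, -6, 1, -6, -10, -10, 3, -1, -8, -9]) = [-10, -10, -9, -9, -8, -6, -6, -2, -1, 0, 1, 3, 9, 9]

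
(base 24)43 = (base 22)4b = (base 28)3f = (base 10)99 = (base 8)143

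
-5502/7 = -786 = -786.00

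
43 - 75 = -32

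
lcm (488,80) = 4880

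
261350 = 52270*5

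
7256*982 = 7125392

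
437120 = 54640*8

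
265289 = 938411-673122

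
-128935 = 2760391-2889326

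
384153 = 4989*77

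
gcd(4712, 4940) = 76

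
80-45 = 35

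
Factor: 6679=6679^1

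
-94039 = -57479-36560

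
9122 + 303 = 9425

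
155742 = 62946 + 92796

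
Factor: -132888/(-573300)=2^1*3^(-1)*5^(-2)*13^(-1)*113^1=226/975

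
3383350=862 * 3925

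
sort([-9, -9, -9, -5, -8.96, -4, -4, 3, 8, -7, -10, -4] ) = [-10, -9, -9, -9, -8.96, -7, -5, -4, -4, -4, 3, 8] 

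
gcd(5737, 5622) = 1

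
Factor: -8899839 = -1*3^2*13^1*29^1*43^1*61^1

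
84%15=9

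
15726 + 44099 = 59825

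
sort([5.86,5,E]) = [E,5,5.86]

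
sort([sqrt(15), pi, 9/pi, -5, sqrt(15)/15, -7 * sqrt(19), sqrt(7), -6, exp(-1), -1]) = [-7 * sqrt(19), -6, -5, -1, sqrt(15)/15, exp(-1), sqrt(7), 9/pi, pi, sqrt(15)]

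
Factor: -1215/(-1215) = 1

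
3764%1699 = 366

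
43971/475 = 92 + 271/475 ≈ 92.57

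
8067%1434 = 897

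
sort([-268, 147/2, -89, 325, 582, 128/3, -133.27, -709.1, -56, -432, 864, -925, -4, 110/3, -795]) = [-925, -795, -709.1, -432, -268, -133.27, -89, -56, -4, 110/3, 128/3, 147/2, 325, 582, 864]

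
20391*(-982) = -20023962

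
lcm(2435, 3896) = 19480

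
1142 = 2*571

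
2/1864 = 1/932 ≈ 0.00107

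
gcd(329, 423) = 47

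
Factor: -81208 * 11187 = -1 * 2^3 * 3^2 * 11^1 * 113^1 * 10151^1 = -908473896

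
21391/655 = 32+431/655 ≈ 32.66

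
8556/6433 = 1 + 2123/6433≈1.33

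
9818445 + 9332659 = 19151104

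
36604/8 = 9151/2 = 4575.50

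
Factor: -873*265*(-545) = 3^2*5^2*53^1*97^1*109^1 = 126083025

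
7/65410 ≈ 0.000107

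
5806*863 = 5010578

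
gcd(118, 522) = 2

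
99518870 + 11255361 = 110774231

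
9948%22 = 4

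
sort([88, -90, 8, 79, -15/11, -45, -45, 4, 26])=[-90, -45, -45, -15/11, 4, 8, 26, 79, 88]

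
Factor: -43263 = -1 * 3^2 * 11^1 * 19^1 * 23^1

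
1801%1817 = 1801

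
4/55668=1/13917 ≈ 0.0000719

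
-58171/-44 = 1322 + 3/44 ≈ 1322.07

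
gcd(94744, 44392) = 8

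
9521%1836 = 341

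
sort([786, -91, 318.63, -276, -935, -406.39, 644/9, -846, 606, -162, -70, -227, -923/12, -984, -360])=[-984, -935, -846, -406.39, -360, -276, -227, -162, -91, -923/12, -70, 644/9, 318.63, 606, 786]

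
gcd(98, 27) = 1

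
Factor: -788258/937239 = -1*2^1*3^(-1)*312413^(-1)*394129^1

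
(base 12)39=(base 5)140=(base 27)1i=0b101101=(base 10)45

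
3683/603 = 6 + 65/603 ≈ 6.11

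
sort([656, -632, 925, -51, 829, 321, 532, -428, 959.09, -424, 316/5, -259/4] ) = [-632, -428, -424, -259/4, -51, 316/5, 321, 532, 656, 829, 925, 959.09] 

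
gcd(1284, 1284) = 1284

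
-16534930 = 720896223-737431153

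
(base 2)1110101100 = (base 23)1hk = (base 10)940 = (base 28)15g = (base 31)ua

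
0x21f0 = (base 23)g9h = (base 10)8688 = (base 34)7hi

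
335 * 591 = 197985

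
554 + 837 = 1391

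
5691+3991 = 9682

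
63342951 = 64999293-1656342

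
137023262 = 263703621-126680359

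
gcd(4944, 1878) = 6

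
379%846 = 379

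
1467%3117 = 1467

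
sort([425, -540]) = [-540, 425]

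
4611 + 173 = 4784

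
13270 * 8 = 106160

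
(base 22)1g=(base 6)102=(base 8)46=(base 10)38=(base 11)35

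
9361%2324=65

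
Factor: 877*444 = 2^2*3^1*37^1*877^1 = 389388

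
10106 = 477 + 9629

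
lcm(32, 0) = 0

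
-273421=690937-964358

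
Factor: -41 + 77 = 2^2*3^2 = 36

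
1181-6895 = -5714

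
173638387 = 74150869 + 99487518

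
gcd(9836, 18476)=4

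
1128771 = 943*1197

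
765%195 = 180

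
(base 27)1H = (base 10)44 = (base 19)26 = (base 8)54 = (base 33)1B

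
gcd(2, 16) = 2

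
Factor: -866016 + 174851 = -1*5^1*137^1*1009^1 = -691165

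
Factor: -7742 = -1 * 2^1 * 7^2 * 79^1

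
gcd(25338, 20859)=3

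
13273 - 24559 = -11286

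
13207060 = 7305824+5901236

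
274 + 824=1098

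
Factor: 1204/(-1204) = -1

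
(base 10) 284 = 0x11c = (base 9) 345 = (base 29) 9n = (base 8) 434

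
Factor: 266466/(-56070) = -1*3^(-1)*5^(-1)*7^(-1)*499^1 = -499/105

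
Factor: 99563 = 99563^1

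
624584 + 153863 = 778447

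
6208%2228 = 1752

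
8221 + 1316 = 9537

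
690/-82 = -8-17/41 ≈ -8.41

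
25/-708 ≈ -0.0353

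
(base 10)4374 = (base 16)1116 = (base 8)10426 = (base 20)aie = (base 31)4h3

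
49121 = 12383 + 36738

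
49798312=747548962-697750650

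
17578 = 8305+9273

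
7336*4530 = 33232080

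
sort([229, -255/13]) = [-255/13, 229]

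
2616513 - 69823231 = -67206718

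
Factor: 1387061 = 13^1*23^1*4639^1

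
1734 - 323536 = -321802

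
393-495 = -102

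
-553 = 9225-9778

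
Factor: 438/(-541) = -1 * 2^1 * 3^1 * 73^1 * 541^(-1)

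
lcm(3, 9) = 9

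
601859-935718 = -333859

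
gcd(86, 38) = 2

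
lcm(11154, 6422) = 211926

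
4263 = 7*609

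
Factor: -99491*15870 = -1*2^1*3^1*5^1*7^1*23^2*61^1*233^1 = -1578922170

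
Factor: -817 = -1 * 19^1 * 43^1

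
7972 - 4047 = 3925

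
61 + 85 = 146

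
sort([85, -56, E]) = [-56, E, 85]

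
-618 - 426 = -1044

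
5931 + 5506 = 11437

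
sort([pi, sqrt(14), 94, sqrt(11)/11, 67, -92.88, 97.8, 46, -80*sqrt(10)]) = [-80*sqrt(10), -92.88, sqrt(11)/11, pi, sqrt(14), 46, 67, 94, 97.8]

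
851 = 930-79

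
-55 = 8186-8241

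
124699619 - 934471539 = -809771920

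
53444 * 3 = 160332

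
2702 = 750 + 1952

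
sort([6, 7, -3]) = [-3, 6, 7]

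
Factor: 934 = 2^1 * 467^1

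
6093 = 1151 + 4942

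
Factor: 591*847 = 3^1*7^1*11^2*197^1 = 500577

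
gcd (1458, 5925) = 3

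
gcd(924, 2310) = 462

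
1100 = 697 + 403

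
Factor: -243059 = -1*89^1*2731^1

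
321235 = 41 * 7835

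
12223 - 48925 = -36702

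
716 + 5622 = 6338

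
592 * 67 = 39664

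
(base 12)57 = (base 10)67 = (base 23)2l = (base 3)2111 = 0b1000011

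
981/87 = 327/29 ≈ 11.28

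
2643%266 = 249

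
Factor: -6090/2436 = -1*2^(-1)*5^1 = -5/2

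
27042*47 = 1270974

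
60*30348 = 1820880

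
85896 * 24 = 2061504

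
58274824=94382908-36108084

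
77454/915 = 25818/305 ≈ 84.65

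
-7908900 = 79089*(-100)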